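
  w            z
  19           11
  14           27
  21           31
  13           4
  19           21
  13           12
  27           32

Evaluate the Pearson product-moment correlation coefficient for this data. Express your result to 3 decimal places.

0.669

n = 7, Σw = 126, Σz = 138, Σw² = 2426, Σz² = 3436, Σwz = 2709
nΣwz − ΣwΣz = 18963 − 17388 = 1575
nΣw² − (Σw)² = 16982 − 15876 = 1106; nΣz² − (Σz)² = 24052 − 19044 = 5008
r = 1575 / √(1106 × 5008) = 1575 / 2353.4757 ≈ 0.669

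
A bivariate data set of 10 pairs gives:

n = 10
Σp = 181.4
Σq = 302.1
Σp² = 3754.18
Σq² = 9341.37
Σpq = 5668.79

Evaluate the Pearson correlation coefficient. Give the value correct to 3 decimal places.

r = (nΣpq − ΣpΣq) / √[(nΣp² − (Σp)²)(nΣq² − (Σq)²)]
Numerator: 10×5668.79 − 181.4×302.1 = 1886.96
Denominator: √[(37541.8 − 32905.96)(93413.7 − 91264.41)] = √[4635.84 × 2149.29] = 3156.5431
r = 1886.96 / 3156.5431 ≈ 0.598

0.598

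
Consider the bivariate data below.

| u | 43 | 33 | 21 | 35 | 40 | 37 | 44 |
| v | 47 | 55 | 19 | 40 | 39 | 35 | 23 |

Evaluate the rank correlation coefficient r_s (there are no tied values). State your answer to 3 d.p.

0.000

Rank u: 6, 2, 1, 3, 5, 4, 7
Rank v: 6, 7, 1, 5, 4, 3, 2
d = rank(u) − rank(v): 0, -5, 0, -2, 1, 1, 5; Σd² = 56
ρ = 1 − 6Σd² / [n(n²−1)] = 1 − 6×56 / (7×48) = 1 − 336/336 ≈ 0.000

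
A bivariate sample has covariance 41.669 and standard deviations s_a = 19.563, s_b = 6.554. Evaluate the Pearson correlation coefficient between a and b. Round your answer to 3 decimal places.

r = Cov(a,b) / (s_a · s_b) = 41.669 / (19.563 × 6.554)
  = 41.669 / 128.2159 ≈ 0.325

0.325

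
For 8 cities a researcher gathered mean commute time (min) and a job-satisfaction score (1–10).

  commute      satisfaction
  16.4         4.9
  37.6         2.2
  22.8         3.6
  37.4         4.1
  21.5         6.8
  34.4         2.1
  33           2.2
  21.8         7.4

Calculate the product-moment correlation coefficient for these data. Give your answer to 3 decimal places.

-0.701

n = 8, Σx = 224.9, Σy = 33.3, Σx² = 6811.17, Σy² = 168.87, Σxy = 850.86
nΣxy − ΣxΣy = 6806.88 − 7489.17 = -682.29
nΣx² − (Σx)² = 54489.36 − 50580.01 = 3909.35; nΣy² − (Σy)² = 1350.96 − 1108.89 = 242.07
r = -682.29 / √(3909.35 × 242.07) = -682.29 / 972.7982 ≈ -0.701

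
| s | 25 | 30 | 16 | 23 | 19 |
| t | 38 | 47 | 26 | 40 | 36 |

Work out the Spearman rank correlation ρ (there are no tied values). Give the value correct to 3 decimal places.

Rank s: 4, 5, 1, 3, 2
Rank t: 3, 5, 1, 4, 2
d = rank(s) − rank(t): 1, 0, 0, -1, 0; Σd² = 2
ρ = 1 − 6Σd² / [n(n²−1)] = 1 − 6×2 / (5×24) = 1 − 12/120 ≈ 0.900

0.900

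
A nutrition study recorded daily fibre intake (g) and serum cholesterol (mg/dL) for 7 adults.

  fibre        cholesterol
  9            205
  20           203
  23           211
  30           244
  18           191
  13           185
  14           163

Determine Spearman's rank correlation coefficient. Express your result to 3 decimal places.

Rank fibre: 1, 5, 6, 7, 4, 2, 3
Rank cholesterol: 5, 4, 6, 7, 3, 2, 1
d = rank(fibre) − rank(cholesterol): -4, 1, 0, 0, 1, 0, 2; Σd² = 22
ρ = 1 − 6Σd² / [n(n²−1)] = 1 − 6×22 / (7×48) = 1 − 132/336 ≈ 0.607

0.607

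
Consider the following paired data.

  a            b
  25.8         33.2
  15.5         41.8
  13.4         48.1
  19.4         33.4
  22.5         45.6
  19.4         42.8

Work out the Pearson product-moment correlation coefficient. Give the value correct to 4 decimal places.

n = 6, Σa = 116, Σb = 244.9, Σa² = 2344.42, Σb² = 10189.85, Σab = 4653.28
nΣab − ΣaΣb = 27919.68 − 28408.4 = -488.72
nΣa² − (Σa)² = 14066.52 − 13456 = 610.52; nΣb² − (Σb)² = 61139.1 − 59976.01 = 1163.09
r = -488.72 / √(610.52 × 1163.09) = -488.72 / 842.6682 ≈ -0.5800

-0.5800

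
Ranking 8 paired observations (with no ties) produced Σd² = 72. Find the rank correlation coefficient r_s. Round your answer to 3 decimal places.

ρ = 1 − 6Σd² / [n(n²−1)] = 1 − 6×72 / (8×63)
  = 1 − 432/504 = 1 − 0.8571 ≈ 0.143

0.143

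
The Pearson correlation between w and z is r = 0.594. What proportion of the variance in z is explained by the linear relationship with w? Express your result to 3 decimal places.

0.353

r² = (0.594)² = 0.353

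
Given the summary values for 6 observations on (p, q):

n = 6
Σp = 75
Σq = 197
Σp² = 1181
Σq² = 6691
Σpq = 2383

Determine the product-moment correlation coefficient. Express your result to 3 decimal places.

-0.341

r = (nΣpq − ΣpΣq) / √[(nΣp² − (Σp)²)(nΣq² − (Σq)²)]
Numerator: 6×2383 − 75×197 = -477
Denominator: √[(7086 − 5625)(40146 − 38809)] = √[1461 × 1337] = 1397.6255
r = -477 / 1397.6255 ≈ -0.341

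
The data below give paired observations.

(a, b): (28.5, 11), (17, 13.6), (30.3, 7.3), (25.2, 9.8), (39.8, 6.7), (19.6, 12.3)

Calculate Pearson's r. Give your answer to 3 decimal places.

n = 6, Σa = 160.4, Σb = 60.7, Σa² = 4622.58, Σb² = 651.47, Σab = 1520.59
nΣab − ΣaΣb = 9123.54 − 9736.28 = -612.74
nΣa² − (Σa)² = 27735.48 − 25728.16 = 2007.32; nΣb² − (Σb)² = 3908.82 − 3684.49 = 224.33
r = -612.74 / √(2007.32 × 224.33) = -612.74 / 671.0455 ≈ -0.913

-0.913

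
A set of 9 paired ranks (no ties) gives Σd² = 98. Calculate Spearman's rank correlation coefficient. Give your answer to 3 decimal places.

ρ = 1 − 6Σd² / [n(n²−1)] = 1 − 6×98 / (9×80)
  = 1 − 588/720 = 1 − 0.8167 ≈ 0.183

0.183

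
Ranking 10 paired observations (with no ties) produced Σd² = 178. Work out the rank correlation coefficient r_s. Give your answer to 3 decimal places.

-0.079

ρ = 1 − 6Σd² / [n(n²−1)] = 1 − 6×178 / (10×99)
  = 1 − 1068/990 = 1 − 1.0788 ≈ -0.079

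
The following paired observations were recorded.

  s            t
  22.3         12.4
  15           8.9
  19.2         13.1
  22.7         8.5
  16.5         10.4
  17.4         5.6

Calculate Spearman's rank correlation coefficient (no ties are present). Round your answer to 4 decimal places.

0.0857

Rank s: 5, 1, 4, 6, 2, 3
Rank t: 5, 3, 6, 2, 4, 1
d = rank(s) − rank(t): 0, -2, -2, 4, -2, 2; Σd² = 32
ρ = 1 − 6Σd² / [n(n²−1)] = 1 − 6×32 / (6×35) = 1 − 192/210 ≈ 0.0857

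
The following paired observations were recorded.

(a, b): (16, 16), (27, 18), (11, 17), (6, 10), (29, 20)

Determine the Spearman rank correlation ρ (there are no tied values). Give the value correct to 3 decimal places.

0.900

Rank a: 3, 4, 2, 1, 5
Rank b: 2, 4, 3, 1, 5
d = rank(a) − rank(b): 1, 0, -1, 0, 0; Σd² = 2
ρ = 1 − 6Σd² / [n(n²−1)] = 1 − 6×2 / (5×24) = 1 − 12/120 ≈ 0.900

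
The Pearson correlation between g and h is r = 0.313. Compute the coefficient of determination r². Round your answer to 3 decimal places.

0.098

r² = (0.313)² = 0.098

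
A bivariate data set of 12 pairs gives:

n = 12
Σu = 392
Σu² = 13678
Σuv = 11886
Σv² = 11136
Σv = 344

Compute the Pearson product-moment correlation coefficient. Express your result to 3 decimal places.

0.615

r = (nΣuv − ΣuΣv) / √[(nΣu² − (Σu)²)(nΣv² − (Σv)²)]
Numerator: 12×11886 − 392×344 = 7784
Denominator: √[(164136 − 153664)(133632 − 118336)] = √[10472 × 15296] = 12656.2124
r = 7784 / 12656.2124 ≈ 0.615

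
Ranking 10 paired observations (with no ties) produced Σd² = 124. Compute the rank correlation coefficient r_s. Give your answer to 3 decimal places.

ρ = 1 − 6Σd² / [n(n²−1)] = 1 − 6×124 / (10×99)
  = 1 − 744/990 = 1 − 0.7515 ≈ 0.248

0.248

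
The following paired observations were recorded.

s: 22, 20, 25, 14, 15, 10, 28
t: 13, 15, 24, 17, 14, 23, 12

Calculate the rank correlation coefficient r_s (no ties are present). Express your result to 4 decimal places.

-0.4286

Rank s: 5, 4, 6, 2, 3, 1, 7
Rank t: 2, 4, 7, 5, 3, 6, 1
d = rank(s) − rank(t): 3, 0, -1, -3, 0, -5, 6; Σd² = 80
ρ = 1 − 6Σd² / [n(n²−1)] = 1 − 6×80 / (7×48) = 1 − 480/336 ≈ -0.4286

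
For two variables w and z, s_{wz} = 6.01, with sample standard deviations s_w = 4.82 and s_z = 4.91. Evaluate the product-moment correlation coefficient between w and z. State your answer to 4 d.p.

r = Cov(w,z) / (s_w · s_z) = 6.01 / (4.82 × 4.91)
  = 6.01 / 23.6662 ≈ 0.2539

0.2539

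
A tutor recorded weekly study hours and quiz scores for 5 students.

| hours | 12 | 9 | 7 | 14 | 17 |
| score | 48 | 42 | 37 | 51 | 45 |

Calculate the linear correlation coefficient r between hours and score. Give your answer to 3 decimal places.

n = 5, Σx = 59, Σy = 223, Σx² = 759, Σy² = 10063, Σxy = 2692
nΣxy − ΣxΣy = 13460 − 13157 = 303
nΣx² − (Σx)² = 3795 − 3481 = 314; nΣy² − (Σy)² = 50315 − 49729 = 586
r = 303 / √(314 × 586) = 303 / 428.9569 ≈ 0.706

0.706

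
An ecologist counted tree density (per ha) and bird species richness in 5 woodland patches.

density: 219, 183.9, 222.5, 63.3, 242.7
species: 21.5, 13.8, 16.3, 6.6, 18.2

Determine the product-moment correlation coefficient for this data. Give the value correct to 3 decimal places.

0.915

n = 5, Σx = 931.4, Σy = 76.4, Σx² = 194196.64, Σy² = 1293.18, Σxy = 15707.99
nΣxy − ΣxΣy = 78539.95 − 71158.96 = 7380.99
nΣx² − (Σx)² = 970983.2 − 867505.96 = 103477.24; nΣy² − (Σy)² = 6465.9 − 5836.96 = 628.94
r = 7380.99 / √(103477.24 × 628.94) = 7380.99 / 8067.2781 ≈ 0.915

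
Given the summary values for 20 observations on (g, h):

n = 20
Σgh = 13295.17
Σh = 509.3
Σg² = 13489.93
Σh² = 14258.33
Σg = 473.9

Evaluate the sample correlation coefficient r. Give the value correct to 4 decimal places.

r = (nΣgh − ΣgΣh) / √[(nΣg² − (Σg)²)(nΣh² − (Σh)²)]
Numerator: 20×13295.17 − 473.9×509.3 = 24546.13
Denominator: √[(269798.6 − 224581.21)(285166.6 − 259386.49)] = √[45217.39 × 25780.11] = 34142.4851
r = 24546.13 / 34142.4851 ≈ 0.7189

0.7189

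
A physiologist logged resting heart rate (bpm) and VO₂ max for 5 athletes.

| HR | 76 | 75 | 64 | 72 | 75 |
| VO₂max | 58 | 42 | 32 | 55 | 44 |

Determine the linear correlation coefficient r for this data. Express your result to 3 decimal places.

0.684

n = 5, Σx = 362, Σy = 231, Σx² = 26306, Σy² = 11113, Σxy = 16866
nΣxy − ΣxΣy = 84330 − 83622 = 708
nΣx² − (Σx)² = 131530 − 131044 = 486; nΣy² − (Σy)² = 55565 − 53361 = 2204
r = 708 / √(486 × 2204) = 708 / 1034.9609 ≈ 0.684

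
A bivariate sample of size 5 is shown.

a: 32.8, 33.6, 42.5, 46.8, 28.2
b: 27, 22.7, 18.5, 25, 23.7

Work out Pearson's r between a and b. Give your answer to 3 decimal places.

n = 5, Σa = 183.9, Σb = 116.9, Σa² = 6996.53, Σb² = 2773.23, Σab = 4272.91
nΣab − ΣaΣb = 21364.55 − 21497.91 = -133.36
nΣa² − (Σa)² = 34982.65 − 33819.21 = 1163.44; nΣb² − (Σb)² = 13866.15 − 13665.61 = 200.54
r = -133.36 / √(1163.44 × 200.54) = -133.36 / 483.0282 ≈ -0.276

-0.276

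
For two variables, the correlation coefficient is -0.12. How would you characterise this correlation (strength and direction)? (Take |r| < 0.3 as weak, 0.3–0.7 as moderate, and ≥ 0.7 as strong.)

weak negative

r = -0.12 < 0 so the relationship is negative.
|r| = 0.12, which falls in the weak range.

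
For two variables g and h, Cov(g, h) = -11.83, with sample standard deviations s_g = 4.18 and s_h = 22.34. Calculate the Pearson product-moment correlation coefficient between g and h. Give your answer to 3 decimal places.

-0.127

r = Cov(g,h) / (s_g · s_h) = -11.83 / (4.18 × 22.34)
  = -11.83 / 93.3812 ≈ -0.127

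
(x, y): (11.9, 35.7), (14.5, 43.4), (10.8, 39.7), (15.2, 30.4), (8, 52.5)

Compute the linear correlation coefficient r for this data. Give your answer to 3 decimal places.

n = 5, Σx = 60.4, Σy = 201.7, Σx² = 763.54, Σy² = 8414.55, Σxy = 2364.97
nΣxy − ΣxΣy = 11824.85 − 12182.68 = -357.83
nΣx² − (Σx)² = 3817.7 − 3648.16 = 169.54; nΣy² − (Σy)² = 42072.75 − 40682.89 = 1389.86
r = -357.83 / √(169.54 × 1389.86) = -357.83 / 485.4244 ≈ -0.737

-0.737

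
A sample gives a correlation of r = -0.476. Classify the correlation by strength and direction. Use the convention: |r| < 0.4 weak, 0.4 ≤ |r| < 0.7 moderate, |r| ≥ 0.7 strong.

moderate negative

r = -0.476 < 0 so the relationship is negative.
|r| = 0.476, which falls in the moderate range.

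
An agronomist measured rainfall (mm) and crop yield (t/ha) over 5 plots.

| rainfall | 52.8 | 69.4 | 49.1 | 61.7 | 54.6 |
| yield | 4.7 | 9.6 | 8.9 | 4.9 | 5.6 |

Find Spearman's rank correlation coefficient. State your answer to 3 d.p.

Rank rainfall: 2, 5, 1, 4, 3
Rank yield: 1, 5, 4, 2, 3
d = rank(rainfall) − rank(yield): 1, 0, -3, 2, 0; Σd² = 14
ρ = 1 − 6Σd² / [n(n²−1)] = 1 − 6×14 / (5×24) = 1 − 84/120 ≈ 0.300

0.300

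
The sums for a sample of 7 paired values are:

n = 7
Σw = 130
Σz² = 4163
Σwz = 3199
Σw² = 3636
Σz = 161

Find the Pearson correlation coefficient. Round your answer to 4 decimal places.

0.2788

r = (nΣwz − ΣwΣz) / √[(nΣw² − (Σw)²)(nΣz² − (Σz)²)]
Numerator: 7×3199 − 130×161 = 1463
Denominator: √[(25452 − 16900)(29141 − 25921)] = √[8552 × 3220] = 5247.6128
r = 1463 / 5247.6128 ≈ 0.2788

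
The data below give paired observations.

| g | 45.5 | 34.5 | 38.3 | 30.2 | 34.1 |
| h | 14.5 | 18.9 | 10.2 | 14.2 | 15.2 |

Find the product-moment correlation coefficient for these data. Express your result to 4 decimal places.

-0.2281

n = 5, Σg = 182.6, Σh = 73, Σg² = 6802.24, Σh² = 1104.18, Σgh = 2649.62
nΣgh − ΣgΣh = 13248.1 − 13329.8 = -81.7
nΣg² − (Σg)² = 34011.2 − 33342.76 = 668.44; nΣh² − (Σh)² = 5520.9 − 5329 = 191.9
r = -81.7 / √(668.44 × 191.9) = -81.7 / 358.1531 ≈ -0.2281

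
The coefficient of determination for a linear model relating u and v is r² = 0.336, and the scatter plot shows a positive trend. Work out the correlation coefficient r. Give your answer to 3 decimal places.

|r| = √0.336 = 0.580
The association is positive, so r = 0.580.

0.580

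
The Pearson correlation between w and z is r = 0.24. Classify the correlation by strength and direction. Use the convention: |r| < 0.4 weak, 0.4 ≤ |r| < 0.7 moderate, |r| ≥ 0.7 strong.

weak positive

r = 0.24 > 0 so the relationship is positive.
|r| = 0.24, which falls in the weak range.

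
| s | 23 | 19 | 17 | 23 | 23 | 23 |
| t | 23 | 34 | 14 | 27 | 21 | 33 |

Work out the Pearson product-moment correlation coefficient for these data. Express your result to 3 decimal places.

n = 6, Σs = 128, Σt = 152, Σs² = 2766, Σt² = 4140, Σst = 3276
nΣst − ΣsΣt = 19656 − 19456 = 200
nΣs² − (Σs)² = 16596 − 16384 = 212; nΣt² − (Σt)² = 24840 − 23104 = 1736
r = 200 / √(212 × 1736) = 200 / 606.6564 ≈ 0.330

0.330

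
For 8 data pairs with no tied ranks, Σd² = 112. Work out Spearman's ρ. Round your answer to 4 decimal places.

ρ = 1 − 6Σd² / [n(n²−1)] = 1 − 6×112 / (8×63)
  = 1 − 672/504 = 1 − 1.33333 ≈ -0.3333

-0.3333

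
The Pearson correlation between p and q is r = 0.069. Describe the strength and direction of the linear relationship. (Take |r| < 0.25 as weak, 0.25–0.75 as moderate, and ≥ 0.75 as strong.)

weak positive

r = 0.069 > 0 so the relationship is positive.
|r| = 0.069, which falls in the weak range.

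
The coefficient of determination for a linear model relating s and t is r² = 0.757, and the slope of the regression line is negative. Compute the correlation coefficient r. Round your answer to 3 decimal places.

|r| = √0.757 = 0.870
The association is negative, so r = −0.870.

-0.870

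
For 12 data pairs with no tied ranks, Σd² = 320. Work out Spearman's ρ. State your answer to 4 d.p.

ρ = 1 − 6Σd² / [n(n²−1)] = 1 − 6×320 / (12×143)
  = 1 − 1920/1716 = 1 − 1.11888 ≈ -0.1189

-0.1189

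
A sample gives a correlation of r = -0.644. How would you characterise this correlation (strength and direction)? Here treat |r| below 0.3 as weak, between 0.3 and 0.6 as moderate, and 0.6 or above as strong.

r = -0.644 < 0 so the relationship is negative.
|r| = 0.644, which falls in the strong range.

strong negative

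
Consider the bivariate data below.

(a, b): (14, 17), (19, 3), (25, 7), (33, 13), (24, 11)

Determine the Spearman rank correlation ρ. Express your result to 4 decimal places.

Rank a: 1, 2, 4, 5, 3
Rank b: 5, 1, 2, 4, 3
d = rank(a) − rank(b): -4, 1, 2, 1, 0; Σd² = 22
ρ = 1 − 6Σd² / [n(n²−1)] = 1 − 6×22 / (5×24) = 1 − 132/120 ≈ -0.1000

-0.1000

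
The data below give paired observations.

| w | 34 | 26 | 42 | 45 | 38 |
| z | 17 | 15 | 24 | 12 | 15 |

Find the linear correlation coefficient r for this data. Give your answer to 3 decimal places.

0.112

n = 5, Σw = 185, Σz = 83, Σw² = 7065, Σz² = 1459, Σwz = 3086
nΣwz − ΣwΣz = 15430 − 15355 = 75
nΣw² − (Σw)² = 35325 − 34225 = 1100; nΣz² − (Σz)² = 7295 − 6889 = 406
r = 75 / √(1100 × 406) = 75 / 668.2814 ≈ 0.112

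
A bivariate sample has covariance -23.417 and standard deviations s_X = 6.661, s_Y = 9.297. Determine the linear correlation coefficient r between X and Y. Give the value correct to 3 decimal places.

r = Cov(X,Y) / (s_X · s_Y) = -23.417 / (6.661 × 9.297)
  = -23.417 / 61.9273 ≈ -0.378

-0.378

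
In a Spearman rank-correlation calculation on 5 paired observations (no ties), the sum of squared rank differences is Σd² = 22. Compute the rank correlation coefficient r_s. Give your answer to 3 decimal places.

-0.100

ρ = 1 − 6Σd² / [n(n²−1)] = 1 − 6×22 / (5×24)
  = 1 − 132/120 = 1 − 1.1000 ≈ -0.100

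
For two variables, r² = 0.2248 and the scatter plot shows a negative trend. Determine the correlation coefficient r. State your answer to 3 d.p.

-0.474

|r| = √0.2248 = 0.474
The association is negative, so r = −0.474.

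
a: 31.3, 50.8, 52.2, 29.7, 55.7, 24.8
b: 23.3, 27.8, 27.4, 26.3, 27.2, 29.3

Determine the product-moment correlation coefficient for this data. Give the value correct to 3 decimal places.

n = 6, Σa = 244.5, Σb = 161.3, Σa² = 10884.79, Σb² = 4356.51, Σab = 6594.6
nΣab − ΣaΣb = 39567.6 − 39437.85 = 129.75
nΣa² − (Σa)² = 65308.74 − 59780.25 = 5528.49; nΣb² − (Σb)² = 26139.06 − 26017.69 = 121.37
r = 129.75 / √(5528.49 × 121.37) = 129.75 / 819.1415 ≈ 0.158

0.158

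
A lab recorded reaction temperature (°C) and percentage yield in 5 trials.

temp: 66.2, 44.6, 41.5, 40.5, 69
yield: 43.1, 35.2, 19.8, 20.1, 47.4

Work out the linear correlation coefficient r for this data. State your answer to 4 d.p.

n = 5, Σx = 261.8, Σy = 165.6, Σx² = 14495.1, Σy² = 6139.46, Σxy = 9329.49
nΣxy − ΣxΣy = 46647.45 − 43354.08 = 3293.37
nΣx² − (Σx)² = 72475.5 − 68539.24 = 3936.26; nΣy² − (Σy)² = 30697.3 − 27423.36 = 3273.94
r = 3293.37 / √(3936.26 × 3273.94) = 3293.37 / 3589.8578 ≈ 0.9174

0.9174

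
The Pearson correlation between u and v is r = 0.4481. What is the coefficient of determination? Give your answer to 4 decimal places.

0.2008

r² = (0.4481)² = 0.2008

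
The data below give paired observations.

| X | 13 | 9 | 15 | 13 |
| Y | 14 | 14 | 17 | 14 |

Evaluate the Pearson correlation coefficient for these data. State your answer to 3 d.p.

n = 4, ΣX = 50, ΣY = 59, ΣX² = 644, ΣY² = 877, ΣXY = 745
nΣXY − ΣXΣY = 2980 − 2950 = 30
nΣX² − (ΣX)² = 2576 − 2500 = 76; nΣY² − (ΣY)² = 3508 − 3481 = 27
r = 30 / √(76 × 27) = 30 / 45.2990 ≈ 0.662

0.662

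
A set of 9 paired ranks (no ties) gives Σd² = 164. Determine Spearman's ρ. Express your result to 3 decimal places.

ρ = 1 − 6Σd² / [n(n²−1)] = 1 − 6×164 / (9×80)
  = 1 − 984/720 = 1 − 1.3667 ≈ -0.367

-0.367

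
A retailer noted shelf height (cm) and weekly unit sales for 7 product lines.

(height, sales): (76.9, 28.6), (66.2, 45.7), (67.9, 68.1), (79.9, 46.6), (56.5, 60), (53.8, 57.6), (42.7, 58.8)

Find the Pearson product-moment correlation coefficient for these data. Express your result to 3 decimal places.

n = 7, Σx = 443.9, Σy = 365.4, Σx² = 29200.45, Σy² = 20090.82, Σxy = 22571.65
nΣxy − ΣxΣy = 158001.55 − 162201.06 = -4199.51
nΣx² − (Σx)² = 204403.15 − 197047.21 = 7355.94; nΣy² − (Σy)² = 140635.74 − 133517.16 = 7118.58
r = -4199.51 / √(7355.94 × 7118.58) = -4199.51 / 7236.2868 ≈ -0.580

-0.580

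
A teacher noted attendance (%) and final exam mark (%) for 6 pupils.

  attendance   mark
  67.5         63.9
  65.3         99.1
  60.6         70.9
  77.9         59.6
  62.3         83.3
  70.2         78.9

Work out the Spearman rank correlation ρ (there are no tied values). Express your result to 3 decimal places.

-0.486

Rank attendance: 4, 3, 1, 6, 2, 5
Rank mark: 2, 6, 3, 1, 5, 4
d = rank(attendance) − rank(mark): 2, -3, -2, 5, -3, 1; Σd² = 52
ρ = 1 − 6Σd² / [n(n²−1)] = 1 − 6×52 / (6×35) = 1 − 312/210 ≈ -0.486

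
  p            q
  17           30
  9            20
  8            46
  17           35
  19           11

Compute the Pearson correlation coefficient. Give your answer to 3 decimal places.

-0.458

n = 5, Σp = 70, Σq = 142, Σp² = 1084, Σq² = 4762, Σpq = 1862
nΣpq − ΣpΣq = 9310 − 9940 = -630
nΣp² − (Σp)² = 5420 − 4900 = 520; nΣq² − (Σq)² = 23810 − 20164 = 3646
r = -630 / √(520 × 3646) = -630 / 1376.9241 ≈ -0.458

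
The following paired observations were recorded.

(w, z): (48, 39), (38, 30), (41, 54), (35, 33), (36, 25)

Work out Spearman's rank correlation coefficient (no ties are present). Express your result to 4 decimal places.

Rank w: 5, 3, 4, 1, 2
Rank z: 4, 2, 5, 3, 1
d = rank(w) − rank(z): 1, 1, -1, -2, 1; Σd² = 8
ρ = 1 − 6Σd² / [n(n²−1)] = 1 − 6×8 / (5×24) = 1 − 48/120 ≈ 0.6000

0.6000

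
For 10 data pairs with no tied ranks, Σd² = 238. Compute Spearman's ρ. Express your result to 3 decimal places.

ρ = 1 − 6Σd² / [n(n²−1)] = 1 − 6×238 / (10×99)
  = 1 − 1428/990 = 1 − 1.4424 ≈ -0.442

-0.442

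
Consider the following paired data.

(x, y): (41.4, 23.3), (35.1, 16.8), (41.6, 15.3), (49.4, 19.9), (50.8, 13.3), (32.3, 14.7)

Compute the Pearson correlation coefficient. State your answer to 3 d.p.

0.071

n = 6, Σx = 250.6, Σy = 103.3, Σx² = 10740.82, Σy² = 1848.21, Σxy = 4324.29
nΣxy − ΣxΣy = 25945.74 − 25886.98 = 58.76
nΣx² − (Σx)² = 64444.92 − 62800.36 = 1644.56; nΣy² − (Σy)² = 11089.26 − 10670.89 = 418.37
r = 58.76 / √(1644.56 × 418.37) = 58.76 / 829.4785 ≈ 0.071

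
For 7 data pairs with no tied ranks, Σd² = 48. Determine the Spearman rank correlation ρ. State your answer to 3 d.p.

0.143

ρ = 1 − 6Σd² / [n(n²−1)] = 1 − 6×48 / (7×48)
  = 1 − 288/336 = 1 − 0.8571 ≈ 0.143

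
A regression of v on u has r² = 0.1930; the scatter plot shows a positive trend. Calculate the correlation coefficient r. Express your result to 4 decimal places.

|r| = √0.1930 = 0.4393
The association is positive, so r = 0.4393.

0.4393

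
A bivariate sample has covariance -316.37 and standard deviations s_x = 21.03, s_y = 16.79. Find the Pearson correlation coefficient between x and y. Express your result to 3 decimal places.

r = Cov(x,y) / (s_x · s_y) = -316.37 / (21.03 × 16.79)
  = -316.37 / 353.0937 ≈ -0.896

-0.896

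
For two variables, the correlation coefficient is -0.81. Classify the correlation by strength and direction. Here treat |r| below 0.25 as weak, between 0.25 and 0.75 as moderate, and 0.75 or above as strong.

strong negative

r = -0.81 < 0 so the relationship is negative.
|r| = 0.81, which falls in the strong range.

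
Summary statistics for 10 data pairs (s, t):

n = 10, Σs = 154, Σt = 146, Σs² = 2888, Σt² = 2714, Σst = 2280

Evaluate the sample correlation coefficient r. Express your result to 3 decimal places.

0.058

r = (nΣst − ΣsΣt) / √[(nΣs² − (Σs)²)(nΣt² − (Σt)²)]
Numerator: 10×2280 − 154×146 = 316
Denominator: √[(28880 − 23716)(27140 − 21316)] = √[5164 × 5824] = 5484.0802
r = 316 / 5484.0802 ≈ 0.058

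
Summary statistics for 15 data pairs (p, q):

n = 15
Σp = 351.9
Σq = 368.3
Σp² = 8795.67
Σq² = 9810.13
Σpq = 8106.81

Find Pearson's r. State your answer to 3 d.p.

-0.829

r = (nΣpq − ΣpΣq) / √[(nΣp² − (Σp)²)(nΣq² − (Σq)²)]
Numerator: 15×8106.81 − 351.9×368.3 = -8002.62
Denominator: √[(131935.05 − 123833.61)(147151.95 − 135644.89)] = √[8101.44 × 11507.06] = 9655.2450
r = -8002.62 / 9655.2450 ≈ -0.829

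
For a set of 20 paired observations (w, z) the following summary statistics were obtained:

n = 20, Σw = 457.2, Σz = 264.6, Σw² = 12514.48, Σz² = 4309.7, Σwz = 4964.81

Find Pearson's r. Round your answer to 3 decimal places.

-0.839

r = (nΣwz − ΣwΣz) / √[(nΣw² − (Σw)²)(nΣz² − (Σz)²)]
Numerator: 20×4964.81 − 457.2×264.6 = -21678.92
Denominator: √[(250289.6 − 209031.84)(86194 − 70013.16)] = √[41257.76 × 16180.84] = 25837.6704
r = -21678.92 / 25837.6704 ≈ -0.839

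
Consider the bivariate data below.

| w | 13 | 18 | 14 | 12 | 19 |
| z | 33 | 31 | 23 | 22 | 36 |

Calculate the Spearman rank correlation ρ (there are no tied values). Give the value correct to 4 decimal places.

0.7000

Rank w: 2, 4, 3, 1, 5
Rank z: 4, 3, 2, 1, 5
d = rank(w) − rank(z): -2, 1, 1, 0, 0; Σd² = 6
ρ = 1 − 6Σd² / [n(n²−1)] = 1 − 6×6 / (5×24) = 1 − 36/120 ≈ 0.7000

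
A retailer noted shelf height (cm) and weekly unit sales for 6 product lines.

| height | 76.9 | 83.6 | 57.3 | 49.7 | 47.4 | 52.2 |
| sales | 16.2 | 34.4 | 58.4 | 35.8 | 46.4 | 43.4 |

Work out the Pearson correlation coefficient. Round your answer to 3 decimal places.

n = 6, Σx = 367.1, Σy = 234.6, Σx² = 23627.55, Σy² = 10174.52, Σxy = 13712.04
nΣxy − ΣxΣy = 82272.24 − 86121.66 = -3849.42
nΣx² − (Σx)² = 141765.3 − 134762.41 = 7002.89; nΣy² − (Σy)² = 61047.12 − 55037.16 = 6009.96
r = -3849.42 / √(7002.89 × 6009.96) = -3849.42 / 6487.4563 ≈ -0.593

-0.593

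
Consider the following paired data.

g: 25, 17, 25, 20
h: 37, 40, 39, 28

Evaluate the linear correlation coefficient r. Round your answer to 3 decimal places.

n = 4, Σg = 87, Σh = 144, Σg² = 1939, Σh² = 5274, Σgh = 3140
nΣgh − ΣgΣh = 12560 − 12528 = 32
nΣg² − (Σg)² = 7756 − 7569 = 187; nΣh² − (Σh)² = 21096 − 20736 = 360
r = 32 / √(187 × 360) = 32 / 259.4610 ≈ 0.123

0.123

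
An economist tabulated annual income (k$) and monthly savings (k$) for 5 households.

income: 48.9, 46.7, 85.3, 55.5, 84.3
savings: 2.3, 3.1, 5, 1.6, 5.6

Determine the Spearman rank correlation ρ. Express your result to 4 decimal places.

0.5000

Rank income: 2, 1, 5, 3, 4
Rank savings: 2, 3, 4, 1, 5
d = rank(income) − rank(savings): 0, -2, 1, 2, -1; Σd² = 10
ρ = 1 − 6Σd² / [n(n²−1)] = 1 − 6×10 / (5×24) = 1 − 60/120 ≈ 0.5000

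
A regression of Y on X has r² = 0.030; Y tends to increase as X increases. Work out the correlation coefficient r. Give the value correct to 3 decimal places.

0.173

|r| = √0.030 = 0.173
The association is positive, so r = 0.173.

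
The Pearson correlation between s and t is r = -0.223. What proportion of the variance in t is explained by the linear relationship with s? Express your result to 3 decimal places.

0.050

r² = (-0.223)² = 0.050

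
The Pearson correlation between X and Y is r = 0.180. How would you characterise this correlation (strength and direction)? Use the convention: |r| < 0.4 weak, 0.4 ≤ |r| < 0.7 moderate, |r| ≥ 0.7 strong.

r = 0.180 > 0 so the relationship is positive.
|r| = 0.180, which falls in the weak range.

weak positive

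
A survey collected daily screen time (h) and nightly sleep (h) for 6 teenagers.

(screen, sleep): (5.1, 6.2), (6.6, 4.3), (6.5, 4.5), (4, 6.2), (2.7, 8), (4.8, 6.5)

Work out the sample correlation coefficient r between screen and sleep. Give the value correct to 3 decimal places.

-0.961

n = 6, Σx = 29.7, Σy = 35.7, Σx² = 158.15, Σy² = 221.87, Σxy = 166.85
nΣxy − ΣxΣy = 1001.1 − 1060.29 = -59.19
nΣx² − (Σx)² = 948.9 − 882.09 = 66.81; nΣy² − (Σy)² = 1331.22 − 1274.49 = 56.73
r = -59.19 / √(66.81 × 56.73) = -59.19 / 61.5640 ≈ -0.961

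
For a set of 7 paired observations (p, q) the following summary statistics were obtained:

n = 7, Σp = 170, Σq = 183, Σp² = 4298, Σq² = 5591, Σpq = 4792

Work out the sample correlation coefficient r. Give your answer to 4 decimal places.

r = (nΣpq − ΣpΣq) / √[(nΣp² − (Σp)²)(nΣq² − (Σq)²)]
Numerator: 7×4792 − 170×183 = 2434
Denominator: √[(30086 − 28900)(39137 − 33489)] = √[1186 × 5648] = 2588.1515
r = 2434 / 2588.1515 ≈ 0.9404

0.9404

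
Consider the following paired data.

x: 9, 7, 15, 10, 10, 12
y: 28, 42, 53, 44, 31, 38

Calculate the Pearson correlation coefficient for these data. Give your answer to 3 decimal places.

0.553

n = 6, Σx = 63, Σy = 236, Σx² = 699, Σy² = 9698, Σxy = 2547
nΣxy − ΣxΣy = 15282 − 14868 = 414
nΣx² − (Σx)² = 4194 − 3969 = 225; nΣy² − (Σy)² = 58188 − 55696 = 2492
r = 414 / √(225 × 2492) = 414 / 748.7990 ≈ 0.553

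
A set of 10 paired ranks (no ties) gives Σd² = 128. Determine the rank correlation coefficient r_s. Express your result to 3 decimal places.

ρ = 1 − 6Σd² / [n(n²−1)] = 1 − 6×128 / (10×99)
  = 1 − 768/990 = 1 − 0.7758 ≈ 0.224

0.224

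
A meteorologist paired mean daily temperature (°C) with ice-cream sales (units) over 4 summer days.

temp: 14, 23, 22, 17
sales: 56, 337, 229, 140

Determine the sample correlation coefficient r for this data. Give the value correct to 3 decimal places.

0.961

n = 4, Σx = 76, Σy = 762, Σx² = 1498, Σy² = 188746, Σxy = 15953
nΣxy − ΣxΣy = 63812 − 57912 = 5900
nΣx² − (Σx)² = 5992 − 5776 = 216; nΣy² − (Σy)² = 754984 − 580644 = 174340
r = 5900 / √(216 × 174340) = 5900 / 6136.5658 ≈ 0.961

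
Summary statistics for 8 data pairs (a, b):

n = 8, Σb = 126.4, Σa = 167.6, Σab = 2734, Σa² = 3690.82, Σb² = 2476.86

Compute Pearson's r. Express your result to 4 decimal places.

r = (nΣab − ΣaΣb) / √[(nΣa² − (Σa)²)(nΣb² − (Σb)²)]
Numerator: 8×2734 − 167.6×126.4 = 687.36
Denominator: √[(29526.56 − 28089.76)(19814.88 − 15976.96)] = √[1436.8 × 3837.92] = 2348.2597
r = 687.36 / 2348.2597 ≈ 0.2927

0.2927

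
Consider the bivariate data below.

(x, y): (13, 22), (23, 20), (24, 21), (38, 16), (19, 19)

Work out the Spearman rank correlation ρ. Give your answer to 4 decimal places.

Rank x: 1, 3, 4, 5, 2
Rank y: 5, 3, 4, 1, 2
d = rank(x) − rank(y): -4, 0, 0, 4, 0; Σd² = 32
ρ = 1 − 6Σd² / [n(n²−1)] = 1 − 6×32 / (5×24) = 1 − 192/120 ≈ -0.6000

-0.6000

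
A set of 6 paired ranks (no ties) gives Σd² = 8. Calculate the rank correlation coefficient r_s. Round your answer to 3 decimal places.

ρ = 1 − 6Σd² / [n(n²−1)] = 1 − 6×8 / (6×35)
  = 1 − 48/210 = 1 − 0.2286 ≈ 0.771

0.771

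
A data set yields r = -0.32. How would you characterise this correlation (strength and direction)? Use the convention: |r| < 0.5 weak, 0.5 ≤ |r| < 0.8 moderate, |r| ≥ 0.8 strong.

weak negative

r = -0.32 < 0 so the relationship is negative.
|r| = 0.32, which falls in the weak range.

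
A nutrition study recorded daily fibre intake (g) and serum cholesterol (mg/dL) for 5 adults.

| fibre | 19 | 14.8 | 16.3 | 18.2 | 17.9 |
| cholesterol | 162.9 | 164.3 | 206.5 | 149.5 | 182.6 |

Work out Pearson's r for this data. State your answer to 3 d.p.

-0.299

n = 5, Σx = 86.2, Σy = 865.8, Σx² = 1497.38, Σy² = 151866.16, Σxy = 14882.13
nΣxy − ΣxΣy = 74410.65 − 74631.96 = -221.31
nΣx² − (Σx)² = 7486.9 − 7430.44 = 56.46; nΣy² − (Σy)² = 759330.8 − 749609.64 = 9721.16
r = -221.31 / √(56.46 × 9721.16) = -221.31 / 740.8486 ≈ -0.299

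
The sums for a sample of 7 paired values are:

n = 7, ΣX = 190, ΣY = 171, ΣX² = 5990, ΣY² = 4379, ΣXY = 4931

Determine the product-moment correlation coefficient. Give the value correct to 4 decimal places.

0.7065

r = (nΣXY − ΣXΣY) / √[(nΣX² − (ΣX)²)(nΣY² − (ΣY)²)]
Numerator: 7×4931 − 190×171 = 2027
Denominator: √[(41930 − 36100)(30653 − 29241)] = √[5830 × 1412] = 2869.1392
r = 2027 / 2869.1392 ≈ 0.7065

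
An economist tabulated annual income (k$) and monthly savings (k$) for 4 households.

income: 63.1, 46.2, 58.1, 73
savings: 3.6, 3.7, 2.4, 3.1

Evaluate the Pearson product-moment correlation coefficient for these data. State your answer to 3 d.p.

n = 4, Σx = 240.4, Σy = 12.8, Σx² = 14820.66, Σy² = 42.02, Σxy = 763.84
nΣxy − ΣxΣy = 3055.36 − 3077.12 = -21.76
nΣx² − (Σx)² = 59282.64 − 57792.16 = 1490.48; nΣy² − (Σy)² = 168.08 − 163.84 = 4.24
r = -21.76 / √(1490.48 × 4.24) = -21.76 / 79.4961 ≈ -0.274

-0.274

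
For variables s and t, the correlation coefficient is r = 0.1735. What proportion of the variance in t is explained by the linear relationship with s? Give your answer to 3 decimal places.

r² = (0.1735)² = 0.030

0.030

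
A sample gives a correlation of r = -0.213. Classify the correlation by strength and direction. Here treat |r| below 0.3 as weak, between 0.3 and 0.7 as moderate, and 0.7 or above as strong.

r = -0.213 < 0 so the relationship is negative.
|r| = 0.213, which falls in the weak range.

weak negative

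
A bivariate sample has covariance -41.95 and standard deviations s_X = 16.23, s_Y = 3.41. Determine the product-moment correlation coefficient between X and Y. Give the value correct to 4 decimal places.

-0.7580

r = Cov(X,Y) / (s_X · s_Y) = -41.95 / (16.23 × 3.41)
  = -41.95 / 55.3443 ≈ -0.7580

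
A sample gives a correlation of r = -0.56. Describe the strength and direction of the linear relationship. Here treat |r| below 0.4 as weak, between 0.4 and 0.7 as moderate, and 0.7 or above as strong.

r = -0.56 < 0 so the relationship is negative.
|r| = 0.56, which falls in the moderate range.

moderate negative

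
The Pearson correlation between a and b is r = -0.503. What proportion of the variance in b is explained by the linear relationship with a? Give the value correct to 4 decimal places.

0.2530

r² = (-0.503)² = 0.2530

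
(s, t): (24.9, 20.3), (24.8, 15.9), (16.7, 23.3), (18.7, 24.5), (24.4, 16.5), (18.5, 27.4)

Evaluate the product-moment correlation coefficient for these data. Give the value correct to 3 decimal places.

n = 6, Σs = 128, Σt = 127.9, Σs² = 2801.24, Σt² = 2831.05, Σst = 2656.55
nΣst − ΣsΣt = 15939.3 − 16371.2 = -431.9
nΣs² − (Σs)² = 16807.44 − 16384 = 423.44; nΣt² − (Σt)² = 16986.3 − 16358.41 = 627.89
r = -431.9 / √(423.44 × 627.89) = -431.9 / 515.6295 ≈ -0.838

-0.838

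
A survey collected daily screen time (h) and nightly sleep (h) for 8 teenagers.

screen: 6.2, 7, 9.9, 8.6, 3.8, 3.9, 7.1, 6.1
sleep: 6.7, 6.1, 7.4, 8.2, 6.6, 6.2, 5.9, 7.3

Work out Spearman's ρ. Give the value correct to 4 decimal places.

0.3333

Rank screen: 4, 5, 8, 7, 1, 2, 6, 3
Rank sleep: 5, 2, 7, 8, 4, 3, 1, 6
d = rank(screen) − rank(sleep): -1, 3, 1, -1, -3, -1, 5, -3; Σd² = 56
ρ = 1 − 6Σd² / [n(n²−1)] = 1 − 6×56 / (8×63) = 1 − 336/504 ≈ 0.3333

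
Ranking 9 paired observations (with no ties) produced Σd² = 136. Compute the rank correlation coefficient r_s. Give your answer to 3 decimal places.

ρ = 1 − 6Σd² / [n(n²−1)] = 1 − 6×136 / (9×80)
  = 1 − 816/720 = 1 − 1.1333 ≈ -0.133

-0.133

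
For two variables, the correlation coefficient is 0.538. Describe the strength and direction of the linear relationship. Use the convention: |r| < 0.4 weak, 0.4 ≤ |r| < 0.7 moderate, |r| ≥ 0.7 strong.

moderate positive

r = 0.538 > 0 so the relationship is positive.
|r| = 0.538, which falls in the moderate range.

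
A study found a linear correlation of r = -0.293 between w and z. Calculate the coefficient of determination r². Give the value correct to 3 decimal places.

r² = (-0.293)² = 0.086

0.086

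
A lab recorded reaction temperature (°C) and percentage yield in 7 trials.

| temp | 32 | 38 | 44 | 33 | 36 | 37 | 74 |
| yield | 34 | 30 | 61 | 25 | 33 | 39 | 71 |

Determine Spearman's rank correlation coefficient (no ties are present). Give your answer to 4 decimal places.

Rank temp: 1, 5, 6, 2, 3, 4, 7
Rank yield: 4, 2, 6, 1, 3, 5, 7
d = rank(temp) − rank(yield): -3, 3, 0, 1, 0, -1, 0; Σd² = 20
ρ = 1 − 6Σd² / [n(n²−1)] = 1 − 6×20 / (7×48) = 1 − 120/336 ≈ 0.6429

0.6429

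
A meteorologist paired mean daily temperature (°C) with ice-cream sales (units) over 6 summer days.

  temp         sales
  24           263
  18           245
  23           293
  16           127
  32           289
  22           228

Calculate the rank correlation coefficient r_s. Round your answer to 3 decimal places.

Rank temp: 5, 2, 4, 1, 6, 3
Rank sales: 4, 3, 6, 1, 5, 2
d = rank(temp) − rank(sales): 1, -1, -2, 0, 1, 1; Σd² = 8
ρ = 1 − 6Σd² / [n(n²−1)] = 1 − 6×8 / (6×35) = 1 − 48/210 ≈ 0.771

0.771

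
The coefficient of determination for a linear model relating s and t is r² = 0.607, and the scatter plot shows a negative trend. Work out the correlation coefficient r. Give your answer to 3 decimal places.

|r| = √0.607 = 0.779
The association is negative, so r = −0.779.

-0.779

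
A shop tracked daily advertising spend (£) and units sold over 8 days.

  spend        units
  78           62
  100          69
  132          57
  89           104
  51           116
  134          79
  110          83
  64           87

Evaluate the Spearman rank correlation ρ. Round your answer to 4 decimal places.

-0.5714

Rank spend: 3, 5, 7, 4, 1, 8, 6, 2
Rank units: 2, 3, 1, 7, 8, 4, 5, 6
d = rank(spend) − rank(units): 1, 2, 6, -3, -7, 4, 1, -4; Σd² = 132
ρ = 1 − 6Σd² / [n(n²−1)] = 1 − 6×132 / (8×63) = 1 − 792/504 ≈ -0.5714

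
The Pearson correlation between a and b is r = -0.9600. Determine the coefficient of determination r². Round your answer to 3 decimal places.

r² = (-0.9600)² = 0.922

0.922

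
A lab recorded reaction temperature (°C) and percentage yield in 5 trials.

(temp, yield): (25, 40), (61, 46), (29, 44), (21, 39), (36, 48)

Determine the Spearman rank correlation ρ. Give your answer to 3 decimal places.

0.900

Rank temp: 2, 5, 3, 1, 4
Rank yield: 2, 4, 3, 1, 5
d = rank(temp) − rank(yield): 0, 1, 0, 0, -1; Σd² = 2
ρ = 1 − 6Σd² / [n(n²−1)] = 1 − 6×2 / (5×24) = 1 − 12/120 ≈ 0.900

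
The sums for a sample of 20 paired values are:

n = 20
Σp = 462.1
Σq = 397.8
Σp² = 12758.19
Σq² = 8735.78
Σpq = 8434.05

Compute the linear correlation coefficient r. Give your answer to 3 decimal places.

r = (nΣpq − ΣpΣq) / √[(nΣp² − (Σp)²)(nΣq² − (Σq)²)]
Numerator: 20×8434.05 − 462.1×397.8 = -15142.38
Denominator: √[(255163.8 − 213536.41)(174715.6 − 158244.84)] = √[41627.39 × 16470.76] = 26184.6281
r = -15142.38 / 26184.6281 ≈ -0.578

-0.578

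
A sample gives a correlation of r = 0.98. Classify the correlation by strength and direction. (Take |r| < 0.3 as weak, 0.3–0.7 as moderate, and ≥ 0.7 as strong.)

r = 0.98 > 0 so the relationship is positive.
|r| = 0.98, which falls in the strong range.

strong positive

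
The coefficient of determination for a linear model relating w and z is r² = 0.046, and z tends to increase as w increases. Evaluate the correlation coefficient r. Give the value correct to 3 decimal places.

0.214

|r| = √0.046 = 0.214
The association is positive, so r = 0.214.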